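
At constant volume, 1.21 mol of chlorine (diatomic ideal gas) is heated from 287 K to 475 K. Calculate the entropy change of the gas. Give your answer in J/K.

ΔS = 12.7 J/K

At constant volume, ΔS = nC_V ln(T₂/T₁) with C_V = 5R/2 = 20.79 J mol⁻¹ K⁻¹.
ΔS = 1.21 × 20.79 × ln(475/287) = 12.7 J/K.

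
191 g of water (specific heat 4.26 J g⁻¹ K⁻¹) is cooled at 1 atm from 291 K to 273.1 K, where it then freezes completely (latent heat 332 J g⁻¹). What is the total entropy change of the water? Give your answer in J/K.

Cooling step: ΔS₁ = m c ln(T_tr/T_i) = 191 × 4.26 × ln(273.1/291) = -51.66 J/K.
Phase change: ΔS₂ = −mL/T_tr = −191 × 332 / 273.1 = -232.2 J/K.
ΔS_total = (-51.66) + (-232.2) = -284 J/K.

ΔS = -284 J/K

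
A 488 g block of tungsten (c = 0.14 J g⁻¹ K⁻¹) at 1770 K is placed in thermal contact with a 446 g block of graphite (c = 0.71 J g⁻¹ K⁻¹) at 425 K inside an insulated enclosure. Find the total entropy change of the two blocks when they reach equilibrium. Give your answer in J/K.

Energy balance: T_f = (m₁c₁T₁ + m₂c₂T₂)/(m₁c₁ + m₂c₂) = 663.69 K.
ΔS₁ = m₁c₁ ln(T_f/T₁) = 68.32 × ln(663.69/1770) = -67.02 J/K.
ΔS₂ = m₂c₂ ln(T_f/T₂) = 316.66 × ln(663.69/425) = 141.1 J/K.
ΔS_total = -67.02 + 141.1 = 74.1 J/K.

ΔS_total = 74.1 J/K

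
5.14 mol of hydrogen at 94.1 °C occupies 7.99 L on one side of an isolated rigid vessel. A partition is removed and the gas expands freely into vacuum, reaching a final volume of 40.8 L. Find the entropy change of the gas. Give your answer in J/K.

ΔS_gas = 69.7 J/K

For an ideal gas in free expansion Q = 0 and W = 0, so T is unchanged.
Entropy is a state function; using a reversible isothermal path, ΔS_gas = nR ln(V₂/V₁) = 5.14 × 8.314 × ln(40.8/7.99) = 69.7 J/K.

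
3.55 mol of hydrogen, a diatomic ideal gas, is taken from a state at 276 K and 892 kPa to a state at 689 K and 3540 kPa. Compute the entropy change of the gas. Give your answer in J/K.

ΔS = 53.8 J/K

ΔS = nC_p ln(T₂/T₁) − nR ln(P₂/P₁), with C_p = 7R/2 = 29.1 J mol⁻¹ K⁻¹ for a diatomic ideal gas.
ΔS = 3.55 × [29.1 × ln(689/276) − 8.314 × ln(3540/892)] = 53.8 J/K.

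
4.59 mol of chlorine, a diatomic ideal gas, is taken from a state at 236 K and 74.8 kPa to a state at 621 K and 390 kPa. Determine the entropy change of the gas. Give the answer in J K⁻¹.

ΔS = 66.2 J/K

ΔS = nC_p ln(T₂/T₁) − nR ln(P₂/P₁), with C_p = 7R/2 = 29.1 J mol⁻¹ K⁻¹ for a diatomic ideal gas.
ΔS = 4.59 × [29.1 × ln(621/236) − 8.314 × ln(390/74.8)] = 66.2 J/K.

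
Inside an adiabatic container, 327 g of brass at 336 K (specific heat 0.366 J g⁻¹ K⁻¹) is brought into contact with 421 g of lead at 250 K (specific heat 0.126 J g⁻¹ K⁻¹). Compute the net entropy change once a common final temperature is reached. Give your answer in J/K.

ΔS_total = 1.54 J/K

Energy balance: T_f = (m₁c₁T₁ + m₂c₂T₂)/(m₁c₁ + m₂c₂) = 309.59 K.
ΔS₁ = m₁c₁ ln(T_f/T₁) = 119.682 × ln(309.59/336) = -9.798 J/K.
ΔS₂ = m₂c₂ ln(T_f/T₂) = 53.046 × ln(309.59/250) = 11.34 J/K.
ΔS_total = -9.798 + 11.34 = 1.54 J/K.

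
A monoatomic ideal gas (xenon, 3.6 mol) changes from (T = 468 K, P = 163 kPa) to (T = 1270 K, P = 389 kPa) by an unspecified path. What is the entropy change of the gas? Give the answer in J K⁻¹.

ΔS = nC_p ln(T₂/T₁) − nR ln(P₂/P₁), with C_p = 5R/2 = 20.79 J mol⁻¹ K⁻¹ for a monoatomic ideal gas.
ΔS = 3.6 × [20.79 × ln(1270/468) − 8.314 × ln(389/163)] = 48.7 J/K.

ΔS = 48.7 J/K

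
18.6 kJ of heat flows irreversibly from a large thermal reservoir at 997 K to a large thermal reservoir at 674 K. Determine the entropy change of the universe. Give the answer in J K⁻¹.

ΔS_hot = −Q/T_H = −18600/997 = -18.66 J/K and ΔS_cold = +Q/T_C = 18600/674 = 27.6 J/K.
ΔS_total = -18.66 + 27.6 = 8.94 J/K, positive as the second law requires.

ΔS_total = 8.94 J/K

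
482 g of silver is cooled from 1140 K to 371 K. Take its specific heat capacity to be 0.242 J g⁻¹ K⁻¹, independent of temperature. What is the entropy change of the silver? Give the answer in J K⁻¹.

ΔS = ∫dQ_rev/T = m c ln(T₂/T₁) = 482 × 0.242 × ln(371/1140) = -131 J/K.

ΔS = -131 J/K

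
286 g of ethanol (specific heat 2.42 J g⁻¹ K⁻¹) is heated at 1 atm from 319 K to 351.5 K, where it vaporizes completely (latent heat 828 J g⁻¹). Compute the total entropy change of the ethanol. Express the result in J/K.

Warming step: ΔS₁ = m c ln(T_tr/T_i) = 286 × 2.42 × ln(351.5/319) = 67.15 J/K.
Phase change: ΔS₂ = +mL/T_tr = 286 × 828 / 351.5 = 673.7 J/K.
ΔS_total = (67.15) + (673.7) = 741 J/K.

ΔS = 741 J/K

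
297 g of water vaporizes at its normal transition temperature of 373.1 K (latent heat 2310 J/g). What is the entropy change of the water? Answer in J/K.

ΔS = 1840 J/K

Heat absorbed by the substance: Q = mL = 297 × 2310 = 686070 J.
At constant T, ΔS = Q_rev/T = 686070 / 373.1 = 1840 J/K.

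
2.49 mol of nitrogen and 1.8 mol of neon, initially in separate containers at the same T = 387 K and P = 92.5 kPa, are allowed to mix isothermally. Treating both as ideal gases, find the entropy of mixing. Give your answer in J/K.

ΔS_mix = 24.3 J/K

Mole fractions: x_A = 2.49/4.29 = 0.58, x_B = 0.42.
ΔS_mix = −R(n_A ln x_A + n_B ln x_B) = −8.314 × (2.49 ln 0.58 + 1.8 ln 0.42) = 24.3 J/K.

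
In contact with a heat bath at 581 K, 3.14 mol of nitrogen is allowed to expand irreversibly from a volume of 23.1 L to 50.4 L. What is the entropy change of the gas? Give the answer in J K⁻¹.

ΔS_gas = 20.4 J/K

Entropy is a state function, so ΔS_gas depends only on the end states.
For an isothermal ideal gas ΔS_gas = nR ln(V₂/V₁) = 3.14 × 8.314 × ln(50.4/23.1) = 20.4 J/K.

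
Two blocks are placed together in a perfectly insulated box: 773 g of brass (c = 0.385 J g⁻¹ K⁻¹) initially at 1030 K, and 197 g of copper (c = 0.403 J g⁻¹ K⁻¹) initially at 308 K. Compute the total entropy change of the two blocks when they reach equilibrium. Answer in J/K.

ΔS_total = 35.6 J/K

Energy balance: T_f = (m₁c₁T₁ + m₂c₂T₂)/(m₁c₁ + m₂c₂) = 877.96 K.
ΔS₁ = m₁c₁ ln(T_f/T₁) = 297.605 × ln(877.96/1030) = -47.53 J/K.
ΔS₂ = m₂c₂ ln(T_f/T₂) = 79.391 × ln(877.96/308) = 83.16 J/K.
ΔS_total = -47.53 + 83.16 = 35.6 J/K.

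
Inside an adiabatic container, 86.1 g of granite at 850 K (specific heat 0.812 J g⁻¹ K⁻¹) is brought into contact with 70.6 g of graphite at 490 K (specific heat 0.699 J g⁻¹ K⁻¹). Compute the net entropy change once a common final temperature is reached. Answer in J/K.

ΔS_total = 4.2 J/K

Energy balance: T_f = (m₁c₁T₁ + m₂c₂T₂)/(m₁c₁ + m₂c₂) = 701.04 K.
ΔS₁ = m₁c₁ ln(T_f/T₁) = 69.9132 × ln(701.04/850) = -13.47 J/K.
ΔS₂ = m₂c₂ ln(T_f/T₂) = 49.3494 × ln(701.04/490) = 17.67 J/K.
ΔS_total = -13.47 + 17.67 = 4.2 J/K.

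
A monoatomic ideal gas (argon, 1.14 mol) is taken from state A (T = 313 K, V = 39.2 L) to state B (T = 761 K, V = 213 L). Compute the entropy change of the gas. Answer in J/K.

Entropy is a state function: ΔS = nC_V ln(T₂/T₁) + nR ln(V₂/V₁), with C_V = 3R/2 = 12.47 J mol⁻¹ K⁻¹ for a monoatomic ideal gas.
ΔS = 1.14 × [12.47 × ln(761/313) + 8.314 × ln(213/39.2)] = 28.7 J/K.

ΔS = 28.7 J/K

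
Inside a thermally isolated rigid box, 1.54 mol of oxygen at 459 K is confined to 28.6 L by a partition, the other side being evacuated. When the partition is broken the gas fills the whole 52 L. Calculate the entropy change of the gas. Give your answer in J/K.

No heat is exchanged and no work is done, so the ideal-gas temperature stays constant.
Entropy is a state function; using a reversible isothermal path, ΔS_gas = nR ln(V₂/V₁) = 1.54 × 8.314 × ln(52/28.6) = 7.65 J/K.

ΔS_gas = 7.65 J/K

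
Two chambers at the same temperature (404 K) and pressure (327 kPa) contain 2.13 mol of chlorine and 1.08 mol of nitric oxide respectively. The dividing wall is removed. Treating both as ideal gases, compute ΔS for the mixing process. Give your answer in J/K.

Mole fractions: x_A = 2.13/3.21 = 0.664, x_B = 0.336.
ΔS_mix = −R(n_A ln x_A + n_B ln x_B) = −8.314 × (2.13 ln 0.664 + 1.08 ln 0.336) = 17 J/K.

ΔS_mix = 17 J/K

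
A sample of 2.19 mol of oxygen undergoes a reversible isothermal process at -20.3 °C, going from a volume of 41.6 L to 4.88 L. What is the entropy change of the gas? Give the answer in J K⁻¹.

ΔS_gas = -39 J/K

For an isothermal ideal gas ΔS_gas = nR ln(V₂/V₁) = 2.19 × 8.314 × ln(4.88/41.6) = -39 J/K.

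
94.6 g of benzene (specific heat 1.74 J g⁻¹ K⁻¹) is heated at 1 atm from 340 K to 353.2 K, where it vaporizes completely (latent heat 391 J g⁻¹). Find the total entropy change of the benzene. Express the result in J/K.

ΔS = 111 J/K

Warming step: ΔS₁ = m c ln(T_tr/T_i) = 94.6 × 1.74 × ln(353.2/340) = 6.27 J/K.
Phase change: ΔS₂ = +mL/T_tr = 94.6 × 391 / 353.2 = 104.7 J/K.
ΔS_total = (6.27) + (104.7) = 111 J/K.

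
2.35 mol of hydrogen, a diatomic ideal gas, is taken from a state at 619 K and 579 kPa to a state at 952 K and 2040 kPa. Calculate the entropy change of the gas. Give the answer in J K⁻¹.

ΔS = 4.83 J/K

ΔS = nC_p ln(T₂/T₁) − nR ln(P₂/P₁), with C_p = 7R/2 = 29.1 J mol⁻¹ K⁻¹ for a diatomic ideal gas.
ΔS = 2.35 × [29.1 × ln(952/619) − 8.314 × ln(2040/579)] = 4.83 J/K.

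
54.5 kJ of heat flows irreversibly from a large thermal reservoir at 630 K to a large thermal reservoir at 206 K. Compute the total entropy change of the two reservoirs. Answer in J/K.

ΔS_total = 178 J/K

ΔS_hot = −Q/T_H = −54500/630 = -86.51 J/K and ΔS_cold = +Q/T_C = 54500/206 = 264.6 J/K.
ΔS_total = -86.51 + 264.6 = 178 J/K, positive as the second law requires.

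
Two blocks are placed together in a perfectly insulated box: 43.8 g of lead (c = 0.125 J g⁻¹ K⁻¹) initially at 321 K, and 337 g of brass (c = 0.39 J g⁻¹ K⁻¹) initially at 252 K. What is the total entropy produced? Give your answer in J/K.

ΔS_total = 0.166 J/K

Energy balance: T_f = (m₁c₁T₁ + m₂c₂T₂)/(m₁c₁ + m₂c₂) = 254.76 K.
ΔS₁ = m₁c₁ ln(T_f/T₁) = 5.475 × ln(254.76/321) = -1.265 J/K.
ΔS₂ = m₂c₂ ln(T_f/T₂) = 131.43 × ln(254.76/252) = 1.431 J/K.
ΔS_total = -1.265 + 1.431 = 0.166 J/K.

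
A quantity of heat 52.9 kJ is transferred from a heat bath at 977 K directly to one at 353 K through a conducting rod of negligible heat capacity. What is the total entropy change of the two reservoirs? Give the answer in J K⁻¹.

ΔS_total = 95.7 J/K

ΔS_hot = −Q/T_H = −52900/977 = -54.145 J/K and ΔS_cold = +Q/T_C = 52900/353 = 149.86 J/K.
ΔS_total = -54.145 + 149.86 = 95.7 J/K, positive as the second law requires.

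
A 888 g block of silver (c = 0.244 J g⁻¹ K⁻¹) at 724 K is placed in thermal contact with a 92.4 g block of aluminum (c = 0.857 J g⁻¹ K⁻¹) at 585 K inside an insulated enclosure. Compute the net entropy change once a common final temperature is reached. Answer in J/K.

Energy balance: T_f = (m₁c₁T₁ + m₂c₂T₂)/(m₁c₁ + m₂c₂) = 686.8 K.
ΔS₁ = m₁c₁ ln(T_f/T₁) = 216.672 × ln(686.8/724) = -11.43 J/K.
ΔS₂ = m₂c₂ ln(T_f/T₂) = 79.1868 × ln(686.8/585) = 12.7 J/K.
ΔS_total = -11.43 + 12.7 = 1.27 J/K.

ΔS_total = 1.27 J/K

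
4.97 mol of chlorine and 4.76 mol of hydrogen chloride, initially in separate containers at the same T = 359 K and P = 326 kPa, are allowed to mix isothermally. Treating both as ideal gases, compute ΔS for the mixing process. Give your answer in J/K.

ΔS_mix = 56.1 J/K

Mole fractions: x_A = 4.97/9.73 = 0.511, x_B = 0.489.
ΔS_mix = −R(n_A ln x_A + n_B ln x_B) = −8.314 × (4.97 ln 0.511 + 4.76 ln 0.489) = 56.1 J/K.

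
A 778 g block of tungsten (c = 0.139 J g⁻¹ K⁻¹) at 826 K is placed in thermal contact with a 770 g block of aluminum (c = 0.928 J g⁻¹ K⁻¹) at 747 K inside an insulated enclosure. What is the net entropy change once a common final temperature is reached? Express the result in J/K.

Energy balance: T_f = (m₁c₁T₁ + m₂c₂T₂)/(m₁c₁ + m₂c₂) = 757.38 K.
ΔS₁ = m₁c₁ ln(T_f/T₁) = 108.142 × ln(757.38/826) = -9.3785 J/K.
ΔS₂ = m₂c₂ ln(T_f/T₂) = 714.56 × ln(757.38/747) = 9.865 J/K.
ΔS_total = -9.3785 + 9.865 = 0.486 J/K.

ΔS_total = 0.486 J/K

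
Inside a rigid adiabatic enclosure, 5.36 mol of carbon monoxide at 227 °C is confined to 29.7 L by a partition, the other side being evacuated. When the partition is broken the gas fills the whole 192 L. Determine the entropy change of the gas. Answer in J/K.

For an ideal gas in free expansion Q = 0 and W = 0, so T is unchanged.
Entropy is a state function; using a reversible isothermal path, ΔS_gas = nR ln(V₂/V₁) = 5.36 × 8.314 × ln(192/29.7) = 83.2 J/K.

ΔS_gas = 83.2 J/K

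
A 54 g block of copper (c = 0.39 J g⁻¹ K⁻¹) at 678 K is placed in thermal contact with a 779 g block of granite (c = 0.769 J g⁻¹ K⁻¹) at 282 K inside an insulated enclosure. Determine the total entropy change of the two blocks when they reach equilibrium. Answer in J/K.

ΔS_total = 10.4 J/K

Energy balance: T_f = (m₁c₁T₁ + m₂c₂T₂)/(m₁c₁ + m₂c₂) = 295.45 K.
ΔS₁ = m₁c₁ ln(T_f/T₁) = 21.06 × ln(295.45/678) = -17.49 J/K.
ΔS₂ = m₂c₂ ln(T_f/T₂) = 599.051 × ln(295.45/282) = 27.91 J/K.
ΔS_total = -17.49 + 27.91 = 10.4 J/K.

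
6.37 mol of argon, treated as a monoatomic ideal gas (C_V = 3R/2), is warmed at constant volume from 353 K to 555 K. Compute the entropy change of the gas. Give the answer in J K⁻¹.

ΔS = 35.9 J/K

At constant volume, ΔS = nC_V ln(T₂/T₁) with C_V = 3R/2 = 12.47 J mol⁻¹ K⁻¹.
ΔS = 6.37 × 12.47 × ln(555/353) = 35.9 J/K.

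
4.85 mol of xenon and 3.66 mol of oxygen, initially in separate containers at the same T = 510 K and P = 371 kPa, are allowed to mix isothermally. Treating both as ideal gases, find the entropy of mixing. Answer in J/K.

ΔS_mix = 48.3 J/K

Mole fractions: x_A = 4.85/8.51 = 0.57, x_B = 0.43.
ΔS_mix = −R(n_A ln x_A + n_B ln x_B) = −8.314 × (4.85 ln 0.57 + 3.66 ln 0.43) = 48.3 J/K.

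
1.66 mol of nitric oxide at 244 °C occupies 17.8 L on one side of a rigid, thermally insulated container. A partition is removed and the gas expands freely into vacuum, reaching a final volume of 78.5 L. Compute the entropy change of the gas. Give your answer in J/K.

ΔS_gas = 20.5 J/K

No heat is exchanged and no work is done, so the ideal-gas temperature stays constant.
Entropy is a state function; using a reversible isothermal path, ΔS_gas = nR ln(V₂/V₁) = 1.66 × 8.314 × ln(78.5/17.8) = 20.5 J/K.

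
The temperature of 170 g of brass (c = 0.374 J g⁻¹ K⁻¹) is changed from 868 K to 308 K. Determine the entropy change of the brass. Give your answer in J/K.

ΔS = -65.9 J/K

ΔS = ∫dQ_rev/T = m c ln(T₂/T₁) = 170 × 0.374 × ln(308/868) = -65.9 J/K.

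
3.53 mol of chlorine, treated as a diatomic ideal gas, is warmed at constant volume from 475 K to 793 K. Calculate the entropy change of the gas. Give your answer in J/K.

At constant volume, ΔS = nC_V ln(T₂/T₁) with C_V = 5R/2 = 20.79 J mol⁻¹ K⁻¹.
ΔS = 3.53 × 20.79 × ln(793/475) = 37.6 J/K.

ΔS = 37.6 J/K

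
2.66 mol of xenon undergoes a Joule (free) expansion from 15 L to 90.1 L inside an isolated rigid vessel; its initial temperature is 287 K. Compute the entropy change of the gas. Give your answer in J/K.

No heat is exchanged and no work is done, so the ideal-gas temperature stays constant.
Entropy is a state function; using a reversible isothermal path, ΔS_gas = nR ln(V₂/V₁) = 2.66 × 8.314 × ln(90.1/15) = 39.6 J/K.

ΔS_gas = 39.6 J/K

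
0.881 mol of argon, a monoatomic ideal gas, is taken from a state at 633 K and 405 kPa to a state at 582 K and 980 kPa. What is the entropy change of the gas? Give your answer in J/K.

ΔS = nC_p ln(T₂/T₁) − nR ln(P₂/P₁), with C_p = 5R/2 = 20.79 J mol⁻¹ K⁻¹ for a monoatomic ideal gas.
ΔS = 0.881 × [20.79 × ln(582/633) − 8.314 × ln(980/405)] = -8.01 J/K.

ΔS = -8.01 J/K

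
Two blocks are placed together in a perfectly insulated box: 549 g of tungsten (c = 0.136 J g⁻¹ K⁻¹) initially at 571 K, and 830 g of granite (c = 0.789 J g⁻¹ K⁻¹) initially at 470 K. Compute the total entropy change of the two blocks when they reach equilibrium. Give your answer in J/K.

ΔS_total = 1.34 J/K

Energy balance: T_f = (m₁c₁T₁ + m₂c₂T₂)/(m₁c₁ + m₂c₂) = 480.34 K.
ΔS₁ = m₁c₁ ln(T_f/T₁) = 74.664 × ln(480.34/571) = -12.91 J/K.
ΔS₂ = m₂c₂ ln(T_f/T₂) = 654.87 × ln(480.34/470) = 14.25 J/K.
ΔS_total = -12.91 + 14.25 = 1.34 J/K.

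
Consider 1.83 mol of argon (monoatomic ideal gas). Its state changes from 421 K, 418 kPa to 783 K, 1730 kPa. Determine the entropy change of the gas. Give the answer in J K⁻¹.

ΔS = nC_p ln(T₂/T₁) − nR ln(P₂/P₁), with C_p = 5R/2 = 20.79 J mol⁻¹ K⁻¹ for a monoatomic ideal gas.
ΔS = 1.83 × [20.79 × ln(783/421) − 8.314 × ln(1730/418)] = 1.99 J/K.

ΔS = 1.99 J/K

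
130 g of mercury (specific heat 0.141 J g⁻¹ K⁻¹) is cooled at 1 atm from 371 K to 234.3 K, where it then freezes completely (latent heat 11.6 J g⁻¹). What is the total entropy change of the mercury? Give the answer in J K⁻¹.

ΔS = -14.9 J/K

Cooling step: ΔS₁ = m c ln(T_tr/T_i) = 130 × 0.141 × ln(234.3/371) = -8.424 J/K.
Phase change: ΔS₂ = −mL/T_tr = −130 × 11.6 / 234.3 = -6.436 J/K.
ΔS_total = (-8.424) + (-6.436) = -14.9 J/K.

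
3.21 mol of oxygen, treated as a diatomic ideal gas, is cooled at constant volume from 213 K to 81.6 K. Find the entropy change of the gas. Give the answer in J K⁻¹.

At constant volume, ΔS = nC_V ln(T₂/T₁) with C_V = 5R/2 = 20.79 J mol⁻¹ K⁻¹.
ΔS = 3.21 × 20.79 × ln(81.6/213) = -64 J/K.

ΔS = -64 J/K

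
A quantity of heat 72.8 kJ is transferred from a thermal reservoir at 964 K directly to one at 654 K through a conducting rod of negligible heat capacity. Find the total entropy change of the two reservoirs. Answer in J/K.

ΔS_total = 35.8 J/K

ΔS_hot = −Q/T_H = −72800/964 = -75.52 J/K and ΔS_cold = +Q/T_C = 72800/654 = 111.3 J/K.
ΔS_total = -75.52 + 111.3 = 35.8 J/K, positive as the second law requires.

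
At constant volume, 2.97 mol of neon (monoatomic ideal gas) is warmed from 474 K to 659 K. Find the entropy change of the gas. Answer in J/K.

ΔS = 12.2 J/K

At constant volume, ΔS = nC_V ln(T₂/T₁) with C_V = 3R/2 = 12.47 J mol⁻¹ K⁻¹.
ΔS = 2.97 × 12.47 × ln(659/474) = 12.2 J/K.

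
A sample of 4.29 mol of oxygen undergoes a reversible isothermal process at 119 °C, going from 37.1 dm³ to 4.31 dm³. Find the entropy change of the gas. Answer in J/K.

For an isothermal ideal gas ΔS_gas = nR ln(V₂/V₁) = 4.29 × 8.314 × ln(4.31/37.1) = -76.8 J/K.

ΔS_gas = -76.8 J/K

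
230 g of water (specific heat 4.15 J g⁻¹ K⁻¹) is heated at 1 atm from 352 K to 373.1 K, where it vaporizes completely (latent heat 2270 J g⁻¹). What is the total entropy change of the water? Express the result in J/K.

Warming step: ΔS₁ = m c ln(T_tr/T_i) = 230 × 4.15 × ln(373.1/352) = 55.57 J/K.
Phase change: ΔS₂ = +mL/T_tr = 230 × 2270 / 373.1 = 1399 J/K.
ΔS_total = (55.57) + (1399) = 1450 J/K.

ΔS = 1450 J/K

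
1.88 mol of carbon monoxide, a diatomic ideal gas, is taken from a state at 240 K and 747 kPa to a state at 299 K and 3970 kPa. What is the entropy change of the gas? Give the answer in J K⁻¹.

ΔS = nC_p ln(T₂/T₁) − nR ln(P₂/P₁), with C_p = 7R/2 = 29.1 J mol⁻¹ K⁻¹ for a diatomic ideal gas.
ΔS = 1.88 × [29.1 × ln(299/240) − 8.314 × ln(3970/747)] = -14.1 J/K.

ΔS = -14.1 J/K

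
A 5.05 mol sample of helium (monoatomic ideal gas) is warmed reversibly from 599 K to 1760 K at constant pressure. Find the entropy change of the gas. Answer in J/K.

At constant pressure, ΔS = nC_p ln(T₂/T₁) with C_p = 5R/2 = 20.79 J mol⁻¹ K⁻¹.
ΔS = 5.05 × 20.79 × ln(1760/599) = 113 J/K.

ΔS = 113 J/K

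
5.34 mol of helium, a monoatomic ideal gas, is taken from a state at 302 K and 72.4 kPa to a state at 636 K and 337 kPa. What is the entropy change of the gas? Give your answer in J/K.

ΔS = nC_p ln(T₂/T₁) − nR ln(P₂/P₁), with C_p = 5R/2 = 20.79 J mol⁻¹ K⁻¹ for a monoatomic ideal gas.
ΔS = 5.34 × [20.79 × ln(636/302) − 8.314 × ln(337/72.4)] = 14.4 J/K.

ΔS = 14.4 J/K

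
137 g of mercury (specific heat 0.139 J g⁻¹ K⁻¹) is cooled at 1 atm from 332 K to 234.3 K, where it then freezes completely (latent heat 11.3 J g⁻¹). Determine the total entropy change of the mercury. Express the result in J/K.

ΔS = -13.2 J/K

Cooling step: ΔS₁ = m c ln(T_tr/T_i) = 137 × 0.139 × ln(234.3/332) = -6.637 J/K.
Phase change: ΔS₂ = −mL/T_tr = −137 × 11.3 / 234.3 = -6.607 J/K.
ΔS_total = (-6.637) + (-6.607) = -13.2 J/K.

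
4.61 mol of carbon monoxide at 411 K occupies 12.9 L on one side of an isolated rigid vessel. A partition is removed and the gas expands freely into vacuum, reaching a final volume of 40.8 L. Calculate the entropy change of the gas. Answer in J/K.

ΔS_gas = 44.1 J/K

For an ideal gas in free expansion Q = 0 and W = 0, so T is unchanged.
Entropy is a state function; using a reversible isothermal path, ΔS_gas = nR ln(V₂/V₁) = 4.61 × 8.314 × ln(40.8/12.9) = 44.1 J/K.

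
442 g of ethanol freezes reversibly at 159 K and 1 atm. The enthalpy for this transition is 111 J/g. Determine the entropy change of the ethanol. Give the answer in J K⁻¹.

Heat released by the substance: Q = −mL = −442 × 111 = −49062 J.
At constant T, ΔS = Q_rev/T = −49062 / 159 = -309 J/K.

ΔS = -309 J/K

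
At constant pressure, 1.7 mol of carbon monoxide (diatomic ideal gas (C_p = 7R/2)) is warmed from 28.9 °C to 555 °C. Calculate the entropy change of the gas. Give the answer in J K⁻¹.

In kelvin: T₁ = 302.05 K, T₂ = 828.15 K. At constant pressure, ΔS = nC_p ln(T₂/T₁) with C_p = 7R/2 = 29.1 J mol⁻¹ K⁻¹.
ΔS = 1.7 × 29.1 × ln(828.15/302.05) = 49.9 J/K.

ΔS = 49.9 J/K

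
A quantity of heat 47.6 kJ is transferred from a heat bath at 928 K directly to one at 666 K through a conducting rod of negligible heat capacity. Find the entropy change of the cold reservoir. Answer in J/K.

The cold reservoir gains heat Q, so ΔS_cold = +Q/T_C = 47600/666 = 71.5 J/K.

ΔS_cold = 71.5 J/K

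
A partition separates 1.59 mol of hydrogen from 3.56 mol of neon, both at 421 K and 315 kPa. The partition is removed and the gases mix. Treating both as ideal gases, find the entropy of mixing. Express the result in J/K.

Mole fractions: x_A = 1.59/5.15 = 0.309, x_B = 0.691.
ΔS_mix = −R(n_A ln x_A + n_B ln x_B) = −8.314 × (1.59 ln 0.309 + 3.56 ln 0.691) = 26.5 J/K.

ΔS_mix = 26.5 J/K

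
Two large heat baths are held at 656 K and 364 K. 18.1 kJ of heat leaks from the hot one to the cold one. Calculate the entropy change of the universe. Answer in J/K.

ΔS_total = 22.1 J/K

ΔS_hot = −Q/T_H = −18100/656 = -27.59 J/K and ΔS_cold = +Q/T_C = 18100/364 = 49.73 J/K.
ΔS_total = -27.59 + 49.73 = 22.1 J/K, positive as the second law requires.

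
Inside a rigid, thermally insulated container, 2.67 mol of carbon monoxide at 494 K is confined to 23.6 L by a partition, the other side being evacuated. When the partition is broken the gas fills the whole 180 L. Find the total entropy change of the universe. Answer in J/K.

ΔS_universe = 45.1 J/K

For an ideal gas in free expansion Q = 0 and W = 0, so T is unchanged.
Entropy is a state function; using a reversible isothermal path, ΔS_gas = nR ln(V₂/V₁) = 2.67 × 8.314 × ln(180/23.6) = 45.1 J/K.
The insulated surroundings exchange no heat, so ΔS_surr = 0 and ΔS_universe = ΔS_gas.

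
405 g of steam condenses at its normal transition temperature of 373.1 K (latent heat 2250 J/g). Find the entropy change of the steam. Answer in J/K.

Heat released by the substance: Q = −mL = −405 × 2250 = −911250 J.
At constant T, ΔS = Q_rev/T = −911250 / 373.1 = -2440 J/K.

ΔS = -2440 J/K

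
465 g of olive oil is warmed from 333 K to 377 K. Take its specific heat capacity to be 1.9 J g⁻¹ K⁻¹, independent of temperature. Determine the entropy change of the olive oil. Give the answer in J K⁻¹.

ΔS = 110 J/K

ΔS = ∫dQ_rev/T = m c ln(T₂/T₁) = 465 × 1.9 × ln(377/333) = 110 J/K.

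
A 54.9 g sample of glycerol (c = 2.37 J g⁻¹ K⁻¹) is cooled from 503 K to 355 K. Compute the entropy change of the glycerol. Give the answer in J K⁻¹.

ΔS = -45.3 J/K

ΔS = ∫dQ_rev/T = m c ln(T₂/T₁) = 54.9 × 2.37 × ln(355/503) = -45.3 J/K.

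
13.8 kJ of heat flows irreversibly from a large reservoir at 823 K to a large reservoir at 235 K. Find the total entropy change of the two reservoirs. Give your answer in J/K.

ΔS_hot = −Q/T_H = −13800/823 = -16.77 J/K and ΔS_cold = +Q/T_C = 13800/235 = 58.72 J/K.
ΔS_total = -16.77 + 58.72 = 42 J/K, positive as the second law requires.

ΔS_total = 42 J/K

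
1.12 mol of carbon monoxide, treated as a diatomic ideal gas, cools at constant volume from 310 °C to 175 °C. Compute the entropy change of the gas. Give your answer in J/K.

ΔS = -6.13 J/K

In kelvin: T₁ = 583.15 K, T₂ = 448.15 K. At constant volume, ΔS = nC_V ln(T₂/T₁) with C_V = 5R/2 = 20.79 J mol⁻¹ K⁻¹.
ΔS = 1.12 × 20.79 × ln(448.15/583.15) = -6.13 J/K.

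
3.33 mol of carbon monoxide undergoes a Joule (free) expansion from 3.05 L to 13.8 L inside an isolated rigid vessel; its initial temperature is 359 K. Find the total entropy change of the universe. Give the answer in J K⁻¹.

ΔS_universe = 41.8 J/K

For an ideal gas in free expansion Q = 0 and W = 0, so T is unchanged.
Entropy is a state function; using a reversible isothermal path, ΔS_gas = nR ln(V₂/V₁) = 3.33 × 8.314 × ln(13.8/3.05) = 41.8 J/K.
The insulated surroundings exchange no heat, so ΔS_surr = 0 and ΔS_universe = ΔS_gas.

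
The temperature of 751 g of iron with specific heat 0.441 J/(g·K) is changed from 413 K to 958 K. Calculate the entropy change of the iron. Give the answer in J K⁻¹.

ΔS = 279 J/K

ΔS = ∫dQ_rev/T = m c ln(T₂/T₁) = 751 × 0.441 × ln(958/413) = 279 J/K.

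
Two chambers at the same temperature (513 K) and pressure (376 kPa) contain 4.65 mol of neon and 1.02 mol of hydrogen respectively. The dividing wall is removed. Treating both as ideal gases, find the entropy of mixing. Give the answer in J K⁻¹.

Mole fractions: x_A = 4.65/5.67 = 0.82, x_B = 0.18.
ΔS_mix = −R(n_A ln x_A + n_B ln x_B) = −8.314 × (4.65 ln 0.82 + 1.02 ln 0.18) = 22.2 J/K.

ΔS_mix = 22.2 J/K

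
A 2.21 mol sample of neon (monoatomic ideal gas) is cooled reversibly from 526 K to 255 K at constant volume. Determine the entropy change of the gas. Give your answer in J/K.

At constant volume, ΔS = nC_V ln(T₂/T₁) with C_V = 3R/2 = 12.47 J mol⁻¹ K⁻¹.
ΔS = 2.21 × 12.47 × ln(255/526) = -20 J/K.

ΔS = -20 J/K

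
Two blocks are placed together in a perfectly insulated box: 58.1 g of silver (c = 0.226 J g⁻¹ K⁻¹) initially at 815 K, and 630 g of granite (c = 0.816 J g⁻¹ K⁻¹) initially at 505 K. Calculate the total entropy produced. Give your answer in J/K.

Energy balance: T_f = (m₁c₁T₁ + m₂c₂T₂)/(m₁c₁ + m₂c₂) = 512.72 K.
ΔS₁ = m₁c₁ ln(T_f/T₁) = 13.1306 × ln(512.72/815) = -6.085 J/K.
ΔS₂ = m₂c₂ ln(T_f/T₂) = 514.08 × ln(512.72/505) = 7.8 J/K.
ΔS_total = -6.085 + 7.8 = 1.71 J/K.

ΔS_total = 1.71 J/K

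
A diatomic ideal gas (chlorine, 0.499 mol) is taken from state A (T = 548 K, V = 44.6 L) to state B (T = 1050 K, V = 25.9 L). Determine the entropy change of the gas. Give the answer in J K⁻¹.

ΔS = 4.49 J/K

Entropy is a state function: ΔS = nC_V ln(T₂/T₁) + nR ln(V₂/V₁), with C_V = 5R/2 = 20.79 J mol⁻¹ K⁻¹ for a diatomic ideal gas.
ΔS = 0.499 × [20.79 × ln(1050/548) + 8.314 × ln(25.9/44.6)] = 4.49 J/K.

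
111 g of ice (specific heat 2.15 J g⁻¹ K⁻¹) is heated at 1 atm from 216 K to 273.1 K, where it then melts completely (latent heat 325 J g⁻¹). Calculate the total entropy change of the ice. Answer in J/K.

Warming step: ΔS₁ = m c ln(T_tr/T_i) = 111 × 2.15 × ln(273.1/216) = 55.98 J/K.
Phase change: ΔS₂ = +mL/T_tr = 111 × 325 / 273.1 = 132.1 J/K.
ΔS_total = (55.98) + (132.1) = 188 J/K.

ΔS = 188 J/K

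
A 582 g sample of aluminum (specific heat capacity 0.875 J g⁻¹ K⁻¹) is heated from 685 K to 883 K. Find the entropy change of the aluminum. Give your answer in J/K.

ΔS = ∫dQ_rev/T = m c ln(T₂/T₁) = 582 × 0.875 × ln(883/685) = 129 J/K.

ΔS = 129 J/K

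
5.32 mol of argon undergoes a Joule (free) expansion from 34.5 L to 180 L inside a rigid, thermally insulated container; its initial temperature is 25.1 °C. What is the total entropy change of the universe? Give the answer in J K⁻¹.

For an ideal gas in free expansion Q = 0 and W = 0, so T is unchanged.
Entropy is a state function; using a reversible isothermal path, ΔS_gas = nR ln(V₂/V₁) = 5.32 × 8.314 × ln(180/34.5) = 73.1 J/K.
The insulated surroundings exchange no heat, so ΔS_surr = 0 and ΔS_universe = ΔS_gas.

ΔS_universe = 73.1 J/K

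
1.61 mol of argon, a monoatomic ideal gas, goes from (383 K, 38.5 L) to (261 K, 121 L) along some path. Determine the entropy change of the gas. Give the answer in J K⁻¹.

ΔS = 7.63 J/K

Entropy is a state function: ΔS = nC_V ln(T₂/T₁) + nR ln(V₂/V₁), with C_V = 3R/2 = 12.47 J mol⁻¹ K⁻¹ for a monoatomic ideal gas.
ΔS = 1.61 × [12.47 × ln(261/383) + 8.314 × ln(121/38.5)] = 7.63 J/K.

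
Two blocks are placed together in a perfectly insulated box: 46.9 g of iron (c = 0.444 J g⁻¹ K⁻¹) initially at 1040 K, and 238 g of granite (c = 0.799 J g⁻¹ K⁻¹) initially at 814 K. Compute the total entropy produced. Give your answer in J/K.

Energy balance: T_f = (m₁c₁T₁ + m₂c₂T₂)/(m₁c₁ + m₂c₂) = 836.31 K.
ΔS₁ = m₁c₁ ln(T_f/T₁) = 20.8236 × ln(836.31/1040) = -4.539 J/K.
ΔS₂ = m₂c₂ ln(T_f/T₂) = 190.162 × ln(836.31/814) = 5.141 J/K.
ΔS_total = -4.539 + 5.141 = 0.602 J/K.

ΔS_total = 0.602 J/K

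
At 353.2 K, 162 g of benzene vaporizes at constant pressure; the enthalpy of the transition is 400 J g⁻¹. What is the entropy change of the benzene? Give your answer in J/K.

Heat absorbed by the substance: Q = mL = 162 × 400 = 64800 J.
At constant T, ΔS = Q_rev/T = 64800 / 353.2 = 183 J/K.

ΔS = 183 J/K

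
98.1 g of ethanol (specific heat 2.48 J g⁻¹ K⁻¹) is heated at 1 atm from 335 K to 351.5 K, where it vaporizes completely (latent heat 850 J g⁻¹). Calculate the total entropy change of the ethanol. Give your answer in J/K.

ΔS = 249 J/K

Warming step: ΔS₁ = m c ln(T_tr/T_i) = 98.1 × 2.48 × ln(351.5/335) = 11.7 J/K.
Phase change: ΔS₂ = +mL/T_tr = 98.1 × 850 / 351.5 = 237.2 J/K.
ΔS_total = (11.7) + (237.2) = 249 J/K.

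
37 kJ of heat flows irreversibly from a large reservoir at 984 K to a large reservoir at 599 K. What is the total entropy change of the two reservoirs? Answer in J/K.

ΔS_total = 24.2 J/K

ΔS_hot = −Q/T_H = −37000/984 = -37.6 J/K and ΔS_cold = +Q/T_C = 37000/599 = 61.77 J/K.
ΔS_total = -37.6 + 61.77 = 24.2 J/K, positive as the second law requires.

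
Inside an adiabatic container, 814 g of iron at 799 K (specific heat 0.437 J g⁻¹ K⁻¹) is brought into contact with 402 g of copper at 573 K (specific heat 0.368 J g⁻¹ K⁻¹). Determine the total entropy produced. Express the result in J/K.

ΔS_total = 5.5 J/K

Energy balance: T_f = (m₁c₁T₁ + m₂c₂T₂)/(m₁c₁ + m₂c₂) = 732.62 K.
ΔS₁ = m₁c₁ ln(T_f/T₁) = 355.718 × ln(732.62/799) = -30.85 J/K.
ΔS₂ = m₂c₂ ln(T_f/T₂) = 147.936 × ln(732.62/573) = 36.35 J/K.
ΔS_total = -30.85 + 36.35 = 5.5 J/K.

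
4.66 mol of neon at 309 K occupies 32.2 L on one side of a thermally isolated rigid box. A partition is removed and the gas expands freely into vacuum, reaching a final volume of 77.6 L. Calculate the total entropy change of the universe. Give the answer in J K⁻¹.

ΔS_universe = 34.1 J/K

No heat is exchanged and no work is done, so the ideal-gas temperature stays constant.
Entropy is a state function; using a reversible isothermal path, ΔS_gas = nR ln(V₂/V₁) = 4.66 × 8.314 × ln(77.6/32.2) = 34.1 J/K.
The insulated surroundings exchange no heat, so ΔS_surr = 0 and ΔS_universe = ΔS_gas.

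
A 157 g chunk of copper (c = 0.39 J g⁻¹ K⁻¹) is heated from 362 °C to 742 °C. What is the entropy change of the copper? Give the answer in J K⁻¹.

ΔS = 28.7 J/K

In kelvin: T₁ = 635.15 K, T₂ = 1015.15 K. ΔS = ∫dQ_rev/T = m c ln(T₂/T₁) = 157 × 0.39 × ln(1015.15/635.15) = 28.7 J/K.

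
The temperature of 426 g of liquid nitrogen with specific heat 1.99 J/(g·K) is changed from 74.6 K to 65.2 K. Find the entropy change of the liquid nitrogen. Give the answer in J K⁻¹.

ΔS = ∫dQ_rev/T = m c ln(T₂/T₁) = 426 × 1.99 × ln(65.2/74.6) = -114 J/K.

ΔS = -114 J/K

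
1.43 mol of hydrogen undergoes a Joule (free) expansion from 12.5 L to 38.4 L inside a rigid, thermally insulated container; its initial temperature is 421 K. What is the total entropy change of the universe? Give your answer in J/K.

For an ideal gas in free expansion Q = 0 and W = 0, so T is unchanged.
Entropy is a state function; using a reversible isothermal path, ΔS_gas = nR ln(V₂/V₁) = 1.43 × 8.314 × ln(38.4/12.5) = 13.3 J/K.
The insulated surroundings exchange no heat, so ΔS_surr = 0 and ΔS_universe = ΔS_gas.

ΔS_universe = 13.3 J/K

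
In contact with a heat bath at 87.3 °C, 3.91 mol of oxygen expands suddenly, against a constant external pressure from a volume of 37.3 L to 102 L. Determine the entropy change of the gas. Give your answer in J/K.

Entropy is a state function, so ΔS_gas depends only on the end states.
For an isothermal ideal gas ΔS_gas = nR ln(V₂/V₁) = 3.91 × 8.314 × ln(102/37.3) = 32.7 J/K.

ΔS_gas = 32.7 J/K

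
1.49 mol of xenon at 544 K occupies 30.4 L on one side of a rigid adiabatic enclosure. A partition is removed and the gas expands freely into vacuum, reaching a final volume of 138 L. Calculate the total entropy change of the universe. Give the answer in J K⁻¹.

ΔS_universe = 18.7 J/K

For an ideal gas in free expansion Q = 0 and W = 0, so T is unchanged.
Entropy is a state function; using a reversible isothermal path, ΔS_gas = nR ln(V₂/V₁) = 1.49 × 8.314 × ln(138/30.4) = 18.7 J/K.
The insulated surroundings exchange no heat, so ΔS_surr = 0 and ΔS_universe = ΔS_gas.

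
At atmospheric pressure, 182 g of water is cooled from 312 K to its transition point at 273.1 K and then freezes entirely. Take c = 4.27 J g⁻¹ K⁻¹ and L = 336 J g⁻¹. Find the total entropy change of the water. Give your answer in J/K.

ΔS = -327 J/K

Cooling step: ΔS₁ = m c ln(T_tr/T_i) = 182 × 4.27 × ln(273.1/312) = -103.5 J/K.
Phase change: ΔS₂ = −mL/T_tr = −182 × 336 / 273.1 = -223.9 J/K.
ΔS_total = (-103.5) + (-223.9) = -327 J/K.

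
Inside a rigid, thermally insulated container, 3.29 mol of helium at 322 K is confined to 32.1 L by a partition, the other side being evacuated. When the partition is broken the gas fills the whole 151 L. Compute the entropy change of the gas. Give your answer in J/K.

ΔS_gas = 42.4 J/K

For an ideal gas in free expansion Q = 0 and W = 0, so T is unchanged.
Entropy is a state function; using a reversible isothermal path, ΔS_gas = nR ln(V₂/V₁) = 3.29 × 8.314 × ln(151/32.1) = 42.4 J/K.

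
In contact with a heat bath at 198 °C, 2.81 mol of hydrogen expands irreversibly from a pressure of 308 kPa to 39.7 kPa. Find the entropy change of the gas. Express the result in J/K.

Entropy is a state function, so ΔS_gas depends only on the end states.
For an isothermal ideal gas ΔS_gas = nR ln(P₁/P₂) = 2.81 × 8.314 × ln(308/39.7) = 47.9 J/K.

ΔS_gas = 47.9 J/K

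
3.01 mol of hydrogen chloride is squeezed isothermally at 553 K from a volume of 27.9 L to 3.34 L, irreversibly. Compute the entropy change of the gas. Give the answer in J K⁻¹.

Entropy is a state function, so ΔS_gas depends only on the end states.
For an isothermal ideal gas ΔS_gas = nR ln(V₂/V₁) = 3.01 × 8.314 × ln(3.34/27.9) = -53.1 J/K.

ΔS_gas = -53.1 J/K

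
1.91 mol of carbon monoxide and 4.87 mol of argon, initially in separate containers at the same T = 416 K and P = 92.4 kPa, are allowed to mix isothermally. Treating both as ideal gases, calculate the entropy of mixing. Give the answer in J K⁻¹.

Mole fractions: x_A = 1.91/6.78 = 0.282, x_B = 0.718.
ΔS_mix = −R(n_A ln x_A + n_B ln x_B) = −8.314 × (1.91 ln 0.282 + 4.87 ln 0.718) = 33.5 J/K.

ΔS_mix = 33.5 J/K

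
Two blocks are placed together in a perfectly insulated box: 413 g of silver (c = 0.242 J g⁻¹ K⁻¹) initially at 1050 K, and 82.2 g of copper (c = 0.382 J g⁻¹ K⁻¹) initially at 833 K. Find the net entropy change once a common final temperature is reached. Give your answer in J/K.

Energy balance: T_f = (m₁c₁T₁ + m₂c₂T₂)/(m₁c₁ + m₂c₂) = 998.12 K.
ΔS₁ = m₁c₁ ln(T_f/T₁) = 99.946 × ln(998.12/1050) = -5.0642 J/K.
ΔS₂ = m₂c₂ ln(T_f/T₂) = 31.4004 × ln(998.12/833) = 5.6785 J/K.
ΔS_total = -5.0642 + 5.6785 = 0.614 J/K.

ΔS_total = 0.614 J/K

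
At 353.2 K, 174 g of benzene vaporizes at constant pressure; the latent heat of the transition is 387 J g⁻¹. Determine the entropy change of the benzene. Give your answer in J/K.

Heat absorbed by the substance: Q = mL = 174 × 387 = 67338 J.
At constant T, ΔS = Q_rev/T = 67338 / 353.2 = 191 J/K.

ΔS = 191 J/K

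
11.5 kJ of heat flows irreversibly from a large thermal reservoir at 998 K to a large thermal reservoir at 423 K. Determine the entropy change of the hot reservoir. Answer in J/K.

The hot reservoir loses heat Q, so ΔS_hot = −Q/T_H = −11500/998 = -11.5 J/K.

ΔS_hot = -11.5 J/K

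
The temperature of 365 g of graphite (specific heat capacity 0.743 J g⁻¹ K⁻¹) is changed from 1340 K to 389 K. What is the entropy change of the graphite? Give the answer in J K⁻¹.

ΔS = ∫dQ_rev/T = m c ln(T₂/T₁) = 365 × 0.743 × ln(389/1340) = -335 J/K.

ΔS = -335 J/K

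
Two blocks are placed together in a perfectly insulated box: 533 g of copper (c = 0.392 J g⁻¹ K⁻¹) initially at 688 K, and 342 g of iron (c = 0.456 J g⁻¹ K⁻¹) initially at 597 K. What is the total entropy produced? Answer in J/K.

ΔS_total = 0.892 J/K

Energy balance: T_f = (m₁c₁T₁ + m₂c₂T₂)/(m₁c₁ + m₂c₂) = 649.11 K.
ΔS₁ = m₁c₁ ln(T_f/T₁) = 208.936 × ln(649.11/688) = -12.158 J/K.
ΔS₂ = m₂c₂ ln(T_f/T₂) = 155.952 × ln(649.11/597) = 13.05 J/K.
ΔS_total = -12.158 + 13.05 = 0.892 J/K.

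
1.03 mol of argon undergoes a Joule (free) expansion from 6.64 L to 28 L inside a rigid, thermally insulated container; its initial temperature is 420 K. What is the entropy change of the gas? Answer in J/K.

ΔS_gas = 12.3 J/K

For an ideal gas in free expansion Q = 0 and W = 0, so T is unchanged.
Entropy is a state function; using a reversible isothermal path, ΔS_gas = nR ln(V₂/V₁) = 1.03 × 8.314 × ln(28/6.64) = 12.3 J/K.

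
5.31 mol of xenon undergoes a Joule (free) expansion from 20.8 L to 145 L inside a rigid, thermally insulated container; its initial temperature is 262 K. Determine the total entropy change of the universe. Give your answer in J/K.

ΔS_universe = 85.7 J/K

For an ideal gas in free expansion Q = 0 and W = 0, so T is unchanged.
Entropy is a state function; using a reversible isothermal path, ΔS_gas = nR ln(V₂/V₁) = 5.31 × 8.314 × ln(145/20.8) = 85.7 J/K.
The insulated surroundings exchange no heat, so ΔS_surr = 0 and ΔS_universe = ΔS_gas.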